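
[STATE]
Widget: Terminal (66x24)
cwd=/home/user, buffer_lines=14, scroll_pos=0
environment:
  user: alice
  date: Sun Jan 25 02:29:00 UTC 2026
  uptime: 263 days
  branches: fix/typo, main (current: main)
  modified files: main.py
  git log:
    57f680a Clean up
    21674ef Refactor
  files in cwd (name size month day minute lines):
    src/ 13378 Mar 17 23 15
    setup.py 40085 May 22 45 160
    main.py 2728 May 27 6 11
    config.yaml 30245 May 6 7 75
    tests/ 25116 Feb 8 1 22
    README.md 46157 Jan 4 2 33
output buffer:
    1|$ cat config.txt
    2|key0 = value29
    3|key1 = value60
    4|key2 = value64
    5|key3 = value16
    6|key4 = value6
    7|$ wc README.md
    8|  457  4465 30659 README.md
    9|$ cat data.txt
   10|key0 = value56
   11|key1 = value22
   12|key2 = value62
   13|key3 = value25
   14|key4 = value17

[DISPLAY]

$ cat config.txt                                                  
key0 = value29                                                    
key1 = value60                                                    
key2 = value64                                                    
key3 = value16                                                    
key4 = value6                                                     
$ wc README.md                                                    
  457  4465 30659 README.md                                       
$ cat data.txt                                                    
key0 = value56                                                    
key1 = value22                                                    
key2 = value62                                                    
key3 = value25                                                    
key4 = value17                                                    
$ █                                                               
                                                                  
                                                                  
                                                                  
                                                                  
                                                                  
                                                                  
                                                                  
                                                                  
                                                                  


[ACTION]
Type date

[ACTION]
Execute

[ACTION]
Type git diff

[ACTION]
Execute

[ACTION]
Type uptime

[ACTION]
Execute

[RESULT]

key1 = value60                                                    
key2 = value64                                                    
key3 = value16                                                    
key4 = value6                                                     
$ wc README.md                                                    
  457  4465 30659 README.md                                       
$ cat data.txt                                                    
key0 = value56                                                    
key1 = value22                                                    
key2 = value62                                                    
key3 = value25                                                    
key4 = value17                                                    
$ date                                                            
Sun Jan 25 02:29:00 UTC 2026                                      
$ git diff                                                        
diff --git a/main.py b/main.py                                    
--- a/main.py                                                     
+++ b/main.py                                                     
@@ -1,3 +1,4 @@                                                   
+# updated                                                        
 import sys                                                       
$ uptime                                                          
 10:00  up 263 days                                               
$ █                                                               


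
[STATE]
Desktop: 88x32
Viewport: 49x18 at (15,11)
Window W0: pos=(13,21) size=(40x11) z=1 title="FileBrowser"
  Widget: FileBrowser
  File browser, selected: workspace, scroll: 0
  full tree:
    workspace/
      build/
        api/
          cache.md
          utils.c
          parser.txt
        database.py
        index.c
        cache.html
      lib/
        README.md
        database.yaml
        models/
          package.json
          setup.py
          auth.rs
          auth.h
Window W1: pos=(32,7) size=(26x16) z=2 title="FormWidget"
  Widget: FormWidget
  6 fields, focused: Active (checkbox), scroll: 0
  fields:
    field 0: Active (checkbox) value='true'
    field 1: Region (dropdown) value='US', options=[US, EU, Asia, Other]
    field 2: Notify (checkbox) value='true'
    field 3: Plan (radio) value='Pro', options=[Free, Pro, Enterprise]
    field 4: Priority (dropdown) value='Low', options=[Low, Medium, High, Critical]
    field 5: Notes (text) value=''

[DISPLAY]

                 ┃  Region:     [US     ▼]┃      
                 ┃  Notify:     [x]       ┃      
                 ┃  Plan:       ( ) Free  ┃      
                 ┃  Priority:   [Low    ▼]┃      
                 ┃  Notes:      [        ]┃      
                 ┃                        ┃      
                 ┃                        ┃      
                 ┃                        ┃      
                 ┃                        ┃      
                 ┃                        ┃      
━━━━━━━━━━━━━━━━━┃                        ┃      
FileBrowser      ┗━━━━━━━━━━━━━━━━━━━━━━━━┛      
─────────────────────────────────────┨           
 [-] workspace/                      ┃           
   [+] build/                        ┃           
   [+] lib/                          ┃           
                                     ┃           
                                     ┃           


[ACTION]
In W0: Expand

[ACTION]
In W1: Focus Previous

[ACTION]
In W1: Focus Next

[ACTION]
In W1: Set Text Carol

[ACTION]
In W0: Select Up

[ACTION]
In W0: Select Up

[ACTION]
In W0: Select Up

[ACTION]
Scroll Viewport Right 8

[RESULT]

         ┃  Region:     [US     ▼]┃              
         ┃  Notify:     [x]       ┃              
         ┃  Plan:       ( ) Free  ┃              
         ┃  Priority:   [Low    ▼]┃              
         ┃  Notes:      [        ]┃              
         ┃                        ┃              
         ┃                        ┃              
         ┃                        ┃              
         ┃                        ┃              
         ┃                        ┃              
━━━━━━━━━┃                        ┃              
ser      ┗━━━━━━━━━━━━━━━━━━━━━━━━┛              
─────────────────────────────┨                   
kspace/                      ┃                   
uild/                        ┃                   
ib/                          ┃                   
                             ┃                   
                             ┃                   


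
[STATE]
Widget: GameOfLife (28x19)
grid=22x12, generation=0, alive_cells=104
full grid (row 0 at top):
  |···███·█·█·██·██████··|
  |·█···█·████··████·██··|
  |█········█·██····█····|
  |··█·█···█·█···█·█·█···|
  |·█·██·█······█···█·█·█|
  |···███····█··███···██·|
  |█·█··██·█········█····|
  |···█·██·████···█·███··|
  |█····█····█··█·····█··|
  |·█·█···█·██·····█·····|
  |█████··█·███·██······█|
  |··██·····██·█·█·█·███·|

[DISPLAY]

Gen: 0                      
···███·█·█·██·██████··      
·█···█·████··████·██··      
█········█·██····█····      
··█·█···█·█···█·█·█···      
·█·██·█······█···█·█·█      
···███····█··███···██·      
█·█··██·█········█····      
···█·██·████···█·███··      
█····█····█··█·····█··      
·█·█···█·██·····█·····      
█████··█·███·██······█      
··██·····██·█·█·█·███·      
                            
                            
                            
                            
                            
                            


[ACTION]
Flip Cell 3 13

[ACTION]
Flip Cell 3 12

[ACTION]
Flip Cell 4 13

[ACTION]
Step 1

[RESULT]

Gen: 1                      
····██·█·█·██······█··      
·····█·█···········█··      
·█·····█···········█··      
·██·██···██·██··█·█···      
·········█·██···██·█··      
·█·····█······█·█··██·      
··█·····█··█···█·█··█·      
·█······█·██····██·█··      
··█··█·█········██·█··      
···█··█·····███·······      
█···█·······███··█·██·      
····█···██··█·██···██·      
                            
                            
                            
                            
                            
                            


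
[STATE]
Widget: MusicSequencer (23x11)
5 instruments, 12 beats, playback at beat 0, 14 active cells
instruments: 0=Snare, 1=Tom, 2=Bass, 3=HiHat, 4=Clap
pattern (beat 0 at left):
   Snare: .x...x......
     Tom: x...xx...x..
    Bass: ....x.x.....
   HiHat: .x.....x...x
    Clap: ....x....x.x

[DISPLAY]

      ▼12345678901     
 Snare·█···█······     
   Tom█···██···█··     
  Bass····█·█·····     
 HiHat·█·····█···█     
  Clap····█····█·█     
                       
                       
                       
                       
                       


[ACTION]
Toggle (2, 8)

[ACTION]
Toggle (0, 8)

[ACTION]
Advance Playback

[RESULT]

      0▼2345678901     
 Snare·█···█··█···     
   Tom█···██···█··     
  Bass····█·█·█···     
 HiHat·█·····█···█     
  Clap····█····█·█     
                       
                       
                       
                       
                       


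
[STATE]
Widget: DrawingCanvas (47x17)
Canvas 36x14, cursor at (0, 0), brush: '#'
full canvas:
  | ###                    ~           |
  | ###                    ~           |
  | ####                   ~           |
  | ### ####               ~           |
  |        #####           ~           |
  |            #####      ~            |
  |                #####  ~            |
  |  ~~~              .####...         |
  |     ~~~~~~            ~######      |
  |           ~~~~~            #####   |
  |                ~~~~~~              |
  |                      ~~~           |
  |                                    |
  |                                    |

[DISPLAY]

+###                    ~                      
 ###                    ~                      
 ####                   ~                      
 ### ####               ~                      
        #####           ~                      
            #####      ~                       
                #####  ~                       
  ~~~              .####...                    
     ~~~~~~            ~######                 
           ~~~~~            #####              
                ~~~~~~                         
                      ~~~                      
                                               
                                               
                                               
                                               
                                               


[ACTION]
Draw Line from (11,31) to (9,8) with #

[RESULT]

+###                    ~                      
 ###                    ~                      
 ####                   ~                      
 ### ####               ~                      
        #####           ~                      
            #####      ~                       
                #####  ~                       
  ~~~              .####...                    
     ~~~~~~            ~######                 
        ######~~            #####              
              ############                     
                      ~~~ ######               
                                               
                                               
                                               
                                               
                                               


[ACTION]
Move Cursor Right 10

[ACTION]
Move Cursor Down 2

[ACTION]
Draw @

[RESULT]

 ###                    ~                      
 ###                    ~                      
 ####     @             ~                      
 ### ####               ~                      
        #####           ~                      
            #####      ~                       
                #####  ~                       
  ~~~              .####...                    
     ~~~~~~            ~######                 
        ######~~            #####              
              ############                     
                      ~~~ ######               
                                               
                                               
                                               
                                               
                                               


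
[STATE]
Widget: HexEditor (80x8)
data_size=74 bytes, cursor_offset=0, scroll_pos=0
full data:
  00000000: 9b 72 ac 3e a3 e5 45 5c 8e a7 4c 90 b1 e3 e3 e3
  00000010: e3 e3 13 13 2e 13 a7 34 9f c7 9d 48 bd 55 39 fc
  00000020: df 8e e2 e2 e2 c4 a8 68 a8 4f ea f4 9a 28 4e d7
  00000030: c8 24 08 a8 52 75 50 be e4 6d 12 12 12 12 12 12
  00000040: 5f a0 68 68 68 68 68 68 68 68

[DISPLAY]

00000000  9B 72 ac 3e a3 e5 45 5c  8e a7 4c 90 b1 e3 e3 e3  |.r.>..E\..L.....|  
00000010  e3 e3 13 13 2e 13 a7 34  9f c7 9d 48 bd 55 39 fc  |.......4...H.U9.|  
00000020  df 8e e2 e2 e2 c4 a8 68  a8 4f ea f4 9a 28 4e d7  |.......h.O...(N.|  
00000030  c8 24 08 a8 52 75 50 be  e4 6d 12 12 12 12 12 12  |.$..RuP..m......|  
00000040  5f a0 68 68 68 68 68 68  68 68                    |_.hhhhhhhh      |  
                                                                                
                                                                                
                                                                                


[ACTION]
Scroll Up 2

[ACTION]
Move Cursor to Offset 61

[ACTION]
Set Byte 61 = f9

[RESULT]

00000000  9b 72 ac 3e a3 e5 45 5c  8e a7 4c 90 b1 e3 e3 e3  |.r.>..E\..L.....|  
00000010  e3 e3 13 13 2e 13 a7 34  9f c7 9d 48 bd 55 39 fc  |.......4...H.U9.|  
00000020  df 8e e2 e2 e2 c4 a8 68  a8 4f ea f4 9a 28 4e d7  |.......h.O...(N.|  
00000030  c8 24 08 a8 52 75 50 be  e4 6d 12 12 12 F9 12 12  |.$..RuP..m......|  
00000040  5f a0 68 68 68 68 68 68  68 68                    |_.hhhhhhhh      |  
                                                                                
                                                                                
                                                                                


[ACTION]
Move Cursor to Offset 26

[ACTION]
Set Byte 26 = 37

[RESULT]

00000000  9b 72 ac 3e a3 e5 45 5c  8e a7 4c 90 b1 e3 e3 e3  |.r.>..E\..L.....|  
00000010  e3 e3 13 13 2e 13 a7 34  9f c7 37 48 bd 55 39 fc  |.......4..7H.U9.|  
00000020  df 8e e2 e2 e2 c4 a8 68  a8 4f ea f4 9a 28 4e d7  |.......h.O...(N.|  
00000030  c8 24 08 a8 52 75 50 be  e4 6d 12 12 12 f9 12 12  |.$..RuP..m......|  
00000040  5f a0 68 68 68 68 68 68  68 68                    |_.hhhhhhhh      |  
                                                                                
                                                                                
                                                                                


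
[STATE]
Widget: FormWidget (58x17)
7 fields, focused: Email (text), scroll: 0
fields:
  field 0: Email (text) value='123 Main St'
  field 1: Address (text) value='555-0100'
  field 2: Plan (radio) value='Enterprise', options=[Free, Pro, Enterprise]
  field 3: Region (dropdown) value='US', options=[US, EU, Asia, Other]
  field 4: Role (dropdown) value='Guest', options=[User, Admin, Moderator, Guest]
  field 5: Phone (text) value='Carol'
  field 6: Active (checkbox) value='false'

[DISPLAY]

> Email:      [123 Main St                               ]
  Address:    [555-0100                                  ]
  Plan:       ( ) Free  ( ) Pro  (●) Enterprise           
  Region:     [US                                       ▼]
  Role:       [Guest                                    ▼]
  Phone:      [Carol                                     ]
  Active:     [ ]                                         
                                                          
                                                          
                                                          
                                                          
                                                          
                                                          
                                                          
                                                          
                                                          
                                                          


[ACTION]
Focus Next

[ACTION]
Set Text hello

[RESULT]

  Email:      [123 Main St                               ]
> Address:    [hello                                     ]
  Plan:       ( ) Free  ( ) Pro  (●) Enterprise           
  Region:     [US                                       ▼]
  Role:       [Guest                                    ▼]
  Phone:      [Carol                                     ]
  Active:     [ ]                                         
                                                          
                                                          
                                                          
                                                          
                                                          
                                                          
                                                          
                                                          
                                                          
                                                          


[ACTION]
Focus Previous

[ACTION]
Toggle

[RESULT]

> Email:      [123 Main St                               ]
  Address:    [hello                                     ]
  Plan:       ( ) Free  ( ) Pro  (●) Enterprise           
  Region:     [US                                       ▼]
  Role:       [Guest                                    ▼]
  Phone:      [Carol                                     ]
  Active:     [ ]                                         
                                                          
                                                          
                                                          
                                                          
                                                          
                                                          
                                                          
                                                          
                                                          
                                                          


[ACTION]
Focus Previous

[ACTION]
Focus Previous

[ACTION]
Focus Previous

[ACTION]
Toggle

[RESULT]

  Email:      [123 Main St                               ]
  Address:    [hello                                     ]
  Plan:       ( ) Free  ( ) Pro  (●) Enterprise           
  Region:     [US                                       ▼]
> Role:       [Guest                                    ▼]
  Phone:      [Carol                                     ]
  Active:     [ ]                                         
                                                          
                                                          
                                                          
                                                          
                                                          
                                                          
                                                          
                                                          
                                                          
                                                          


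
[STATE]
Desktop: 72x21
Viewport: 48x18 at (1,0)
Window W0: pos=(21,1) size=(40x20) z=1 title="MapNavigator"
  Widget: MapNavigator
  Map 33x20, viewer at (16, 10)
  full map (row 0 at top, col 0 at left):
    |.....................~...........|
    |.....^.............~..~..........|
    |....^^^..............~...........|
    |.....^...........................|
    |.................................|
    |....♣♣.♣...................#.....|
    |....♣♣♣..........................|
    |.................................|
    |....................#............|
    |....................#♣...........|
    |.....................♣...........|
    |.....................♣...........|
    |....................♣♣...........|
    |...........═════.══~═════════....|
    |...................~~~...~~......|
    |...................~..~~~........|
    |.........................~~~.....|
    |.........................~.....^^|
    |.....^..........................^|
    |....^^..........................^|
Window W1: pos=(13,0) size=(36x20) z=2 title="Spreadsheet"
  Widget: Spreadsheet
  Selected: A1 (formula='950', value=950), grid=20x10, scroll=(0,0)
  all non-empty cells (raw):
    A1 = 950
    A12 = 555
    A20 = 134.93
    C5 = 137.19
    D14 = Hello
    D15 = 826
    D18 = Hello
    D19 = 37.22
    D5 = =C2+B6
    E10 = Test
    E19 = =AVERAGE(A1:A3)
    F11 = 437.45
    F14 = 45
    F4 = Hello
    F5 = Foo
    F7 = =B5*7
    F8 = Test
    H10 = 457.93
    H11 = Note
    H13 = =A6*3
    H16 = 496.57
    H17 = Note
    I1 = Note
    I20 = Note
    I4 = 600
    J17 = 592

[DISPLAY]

            ┏━━━━━━━━━━━━━━━━━━━━━━━━━━━━━━━━━━┓
            ┃ Spreadsheet                      ┃
            ┠──────────────────────────────────┨
            ┃A1: 950                           ┃
            ┃       A       B       C       D  ┃
            ┃----------------------------------┃
            ┃  1    [950]       0       0      ┃
            ┃  2        0       0       0      ┃
            ┃  3        0       0       0      ┃
            ┃  4        0       0       0      ┃
            ┃  5        0       0  137.19      ┃
            ┃  6        0       0       0      ┃
            ┃  7        0       0       0      ┃
            ┃  8        0       0       0      ┃
            ┃  9        0       0       0      ┃
            ┃ 10        0       0       0      ┃
            ┃ 11        0       0       0      ┃
            ┃ 12      555       0       0      ┃


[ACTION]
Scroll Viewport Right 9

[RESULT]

   ┏━━━━━━━━━━━━━━━━━━━━━━━━━━━━━━━━━━┓         
   ┃ Spreadsheet                      ┃━━━━━━━━━
   ┠──────────────────────────────────┨         
   ┃A1: 950                           ┃─────────
   ┃       A       B       C       D  ┃.........
   ┃----------------------------------┃.........
   ┃  1    [950]       0       0      ┃.........
   ┃  2        0       0       0      ┃...#.....
   ┃  3        0       0       0      ┃.........
   ┃  4        0       0       0      ┃.........
   ┃  5        0       0  137.19      ┃.........
   ┃  6        0       0       0      ┃.........
   ┃  7        0       0       0      ┃.........
   ┃  8        0       0       0      ┃.........
   ┃  9        0       0       0      ┃.........
   ┃ 10        0       0       0      ┃═════....
   ┃ 11        0       0       0      ┃.~~......
   ┃ 12      555       0       0      ┃~........


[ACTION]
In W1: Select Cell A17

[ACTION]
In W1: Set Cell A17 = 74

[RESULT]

   ┏━━━━━━━━━━━━━━━━━━━━━━━━━━━━━━━━━━┓         
   ┃ Spreadsheet                      ┃━━━━━━━━━
   ┠──────────────────────────────────┨         
   ┃A17: 74                           ┃─────────
   ┃       A       B       C       D  ┃.........
   ┃----------------------------------┃.........
   ┃  1      950       0       0      ┃.........
   ┃  2        0       0       0      ┃...#.....
   ┃  3        0       0       0      ┃.........
   ┃  4        0       0       0      ┃.........
   ┃  5        0       0  137.19      ┃.........
   ┃  6        0       0       0      ┃.........
   ┃  7        0       0       0      ┃.........
   ┃  8        0       0       0      ┃.........
   ┃  9        0       0       0      ┃.........
   ┃ 10        0       0       0      ┃═════....
   ┃ 11        0       0       0      ┃.~~......
   ┃ 12      555       0       0      ┃~........


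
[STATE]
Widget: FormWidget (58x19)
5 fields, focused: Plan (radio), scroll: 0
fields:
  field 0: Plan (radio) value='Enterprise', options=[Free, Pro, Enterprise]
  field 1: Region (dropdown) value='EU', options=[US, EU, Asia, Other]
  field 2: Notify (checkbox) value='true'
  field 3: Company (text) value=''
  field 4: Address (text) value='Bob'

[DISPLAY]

> Plan:       ( ) Free  ( ) Pro  (●) Enterprise           
  Region:     [EU                                       ▼]
  Notify:     [x]                                         
  Company:    [                                          ]
  Address:    [Bob                                       ]
                                                          
                                                          
                                                          
                                                          
                                                          
                                                          
                                                          
                                                          
                                                          
                                                          
                                                          
                                                          
                                                          
                                                          


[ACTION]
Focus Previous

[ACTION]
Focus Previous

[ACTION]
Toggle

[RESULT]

  Plan:       ( ) Free  ( ) Pro  (●) Enterprise           
  Region:     [EU                                       ▼]
  Notify:     [x]                                         
> Company:    [                                          ]
  Address:    [Bob                                       ]
                                                          
                                                          
                                                          
                                                          
                                                          
                                                          
                                                          
                                                          
                                                          
                                                          
                                                          
                                                          
                                                          
                                                          


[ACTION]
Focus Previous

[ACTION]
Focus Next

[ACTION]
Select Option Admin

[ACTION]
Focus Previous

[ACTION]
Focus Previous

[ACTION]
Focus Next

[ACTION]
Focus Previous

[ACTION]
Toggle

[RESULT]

  Plan:       ( ) Free  ( ) Pro  (●) Enterprise           
> Region:     [EU                                       ▼]
  Notify:     [x]                                         
  Company:    [                                          ]
  Address:    [Bob                                       ]
                                                          
                                                          
                                                          
                                                          
                                                          
                                                          
                                                          
                                                          
                                                          
                                                          
                                                          
                                                          
                                                          
                                                          


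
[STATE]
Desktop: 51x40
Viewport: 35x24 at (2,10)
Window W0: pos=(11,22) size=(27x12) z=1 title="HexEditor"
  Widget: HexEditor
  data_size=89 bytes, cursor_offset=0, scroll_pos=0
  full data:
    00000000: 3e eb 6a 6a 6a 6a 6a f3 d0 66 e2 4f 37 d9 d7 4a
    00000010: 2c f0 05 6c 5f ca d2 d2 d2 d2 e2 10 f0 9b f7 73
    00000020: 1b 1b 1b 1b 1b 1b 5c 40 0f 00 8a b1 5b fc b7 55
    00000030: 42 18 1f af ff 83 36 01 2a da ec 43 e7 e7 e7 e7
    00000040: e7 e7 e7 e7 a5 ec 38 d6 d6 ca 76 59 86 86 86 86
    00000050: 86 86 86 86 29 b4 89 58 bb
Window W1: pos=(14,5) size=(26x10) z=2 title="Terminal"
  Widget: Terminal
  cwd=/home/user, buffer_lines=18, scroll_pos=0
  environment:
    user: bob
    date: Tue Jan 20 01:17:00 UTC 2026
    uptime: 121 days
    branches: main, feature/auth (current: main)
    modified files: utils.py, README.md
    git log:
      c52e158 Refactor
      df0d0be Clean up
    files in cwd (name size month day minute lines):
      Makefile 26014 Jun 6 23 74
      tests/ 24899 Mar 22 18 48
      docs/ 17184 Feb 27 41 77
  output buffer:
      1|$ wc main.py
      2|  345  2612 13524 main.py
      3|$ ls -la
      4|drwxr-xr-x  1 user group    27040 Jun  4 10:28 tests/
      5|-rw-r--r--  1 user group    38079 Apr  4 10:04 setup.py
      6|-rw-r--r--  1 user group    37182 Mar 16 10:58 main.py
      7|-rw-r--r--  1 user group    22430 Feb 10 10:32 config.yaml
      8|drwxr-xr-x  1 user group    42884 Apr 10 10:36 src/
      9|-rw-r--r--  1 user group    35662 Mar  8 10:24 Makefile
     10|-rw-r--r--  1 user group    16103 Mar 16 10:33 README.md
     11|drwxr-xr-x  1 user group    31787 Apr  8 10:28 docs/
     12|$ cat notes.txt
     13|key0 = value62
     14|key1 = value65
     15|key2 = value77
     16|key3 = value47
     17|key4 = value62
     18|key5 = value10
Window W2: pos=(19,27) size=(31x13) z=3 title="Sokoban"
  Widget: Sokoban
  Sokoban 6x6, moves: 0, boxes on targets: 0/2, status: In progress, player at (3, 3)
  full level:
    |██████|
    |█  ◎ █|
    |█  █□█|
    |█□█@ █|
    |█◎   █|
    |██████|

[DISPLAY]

            ┃$ ls -la              
            ┃drwxr-xr-x  1 user gro
            ┃-rw-r--r--  1 user gro
            ┃-rw-r--r--  1 user gro
            ┗━━━━━━━━━━━━━━━━━━━━━━
                                   
                                   
                                   
                                   
                                   
                                   
                                   
         ┏━━━━━━━━━━━━━━━━━━━━━━━━━
         ┃ HexEditor               
         ┠─────────────────────────
         ┃00000000  3E eb 6a 6a 6a 
         ┃00000010  2c f0 05 6c 5f 
         ┃0000002┏━━━━━━━━━━━━━━━━━
         ┃0000003┃ Sokoban         
         ┃0000004┠─────────────────
         ┃0000005┃██████           
         ┃       ┃█  ◎ █           
         ┃       ┃█  █□█           
         ┗━━━━━━━┃█□█@ █           


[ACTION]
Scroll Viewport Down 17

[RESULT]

                                   
                                   
                                   
                                   
                                   
                                   
         ┏━━━━━━━━━━━━━━━━━━━━━━━━━
         ┃ HexEditor               
         ┠─────────────────────────
         ┃00000000  3E eb 6a 6a 6a 
         ┃00000010  2c f0 05 6c 5f 
         ┃0000002┏━━━━━━━━━━━━━━━━━
         ┃0000003┃ Sokoban         
         ┃0000004┠─────────────────
         ┃0000005┃██████           
         ┃       ┃█  ◎ █           
         ┃       ┃█  █□█           
         ┗━━━━━━━┃█□█@ █           
                 ┃█◎   █           
                 ┃██████           
                 ┃Moves: 0  0/2    
                 ┃                 
                 ┃                 
                 ┗━━━━━━━━━━━━━━━━━


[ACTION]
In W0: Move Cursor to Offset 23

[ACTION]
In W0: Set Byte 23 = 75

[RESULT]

                                   
                                   
                                   
                                   
                                   
                                   
         ┏━━━━━━━━━━━━━━━━━━━━━━━━━
         ┃ HexEditor               
         ┠─────────────────────────
         ┃00000000  3e eb 6a 6a 6a 
         ┃00000010  2c f0 05 6c 5f 
         ┃0000002┏━━━━━━━━━━━━━━━━━
         ┃0000003┃ Sokoban         
         ┃0000004┠─────────────────
         ┃0000005┃██████           
         ┃       ┃█  ◎ █           
         ┃       ┃█  █□█           
         ┗━━━━━━━┃█□█@ █           
                 ┃█◎   █           
                 ┃██████           
                 ┃Moves: 0  0/2    
                 ┃                 
                 ┃                 
                 ┗━━━━━━━━━━━━━━━━━


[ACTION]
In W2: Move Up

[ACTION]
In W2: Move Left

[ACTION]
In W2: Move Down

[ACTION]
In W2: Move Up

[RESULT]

                                   
                                   
                                   
                                   
                                   
                                   
         ┏━━━━━━━━━━━━━━━━━━━━━━━━━
         ┃ HexEditor               
         ┠─────────────────────────
         ┃00000000  3e eb 6a 6a 6a 
         ┃00000010  2c f0 05 6c 5f 
         ┃0000002┏━━━━━━━━━━━━━━━━━
         ┃0000003┃ Sokoban         
         ┃0000004┠─────────────────
         ┃0000005┃██████           
         ┃       ┃█  ◎ █           
         ┃       ┃█  █□█           
         ┗━━━━━━━┃█□█@ █           
                 ┃█◎   █           
                 ┃██████           
                 ┃Moves: 2  0/2    
                 ┃                 
                 ┃                 
                 ┗━━━━━━━━━━━━━━━━━


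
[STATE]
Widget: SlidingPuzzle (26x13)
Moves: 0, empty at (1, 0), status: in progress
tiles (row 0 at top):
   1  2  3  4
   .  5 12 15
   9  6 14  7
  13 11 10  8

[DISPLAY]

┌────┬────┬────┬────┐     
│  1 │  2 │  3 │  4 │     
├────┼────┼────┼────┤     
│    │  5 │ 12 │ 15 │     
├────┼────┼────┼────┤     
│  9 │  6 │ 14 │  7 │     
├────┼────┼────┼────┤     
│ 13 │ 11 │ 10 │  8 │     
└────┴────┴────┴────┘     
Moves: 0                  
                          
                          
                          


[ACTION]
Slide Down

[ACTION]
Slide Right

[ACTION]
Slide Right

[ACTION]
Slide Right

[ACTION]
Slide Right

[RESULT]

┌────┬────┬────┬────┐     
│    │  2 │  3 │  4 │     
├────┼────┼────┼────┤     
│  1 │  5 │ 12 │ 15 │     
├────┼────┼────┼────┤     
│  9 │  6 │ 14 │  7 │     
├────┼────┼────┼────┤     
│ 13 │ 11 │ 10 │  8 │     
└────┴────┴────┴────┘     
Moves: 1                  
                          
                          
                          


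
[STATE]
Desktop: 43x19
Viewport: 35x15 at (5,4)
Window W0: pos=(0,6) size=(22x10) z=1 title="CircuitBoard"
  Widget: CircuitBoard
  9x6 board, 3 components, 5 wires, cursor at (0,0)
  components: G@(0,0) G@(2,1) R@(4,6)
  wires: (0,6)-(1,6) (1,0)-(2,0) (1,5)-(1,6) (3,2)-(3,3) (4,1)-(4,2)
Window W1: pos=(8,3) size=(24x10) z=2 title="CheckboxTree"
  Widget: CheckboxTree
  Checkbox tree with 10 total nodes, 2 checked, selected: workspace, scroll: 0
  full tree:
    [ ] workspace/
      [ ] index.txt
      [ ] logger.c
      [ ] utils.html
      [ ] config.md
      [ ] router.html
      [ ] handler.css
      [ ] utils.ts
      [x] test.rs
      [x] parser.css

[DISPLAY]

   ┃ CheckboxTree         ┃        
   ┠──────────────────────┨        
━━━┃>[-] workspace/       ┃        
cui┃   [ ] index.txt      ┃        
───┃   [ ] logger.c       ┃        
 1 ┃   [ ] utils.html     ┃        
G] ┃   [ ] config.md      ┃        
   ┃   [ ] router.html    ┃        
·  ┗━━━━━━━━━━━━━━━━━━━━━━┛        
│               ┃                  
·   G           ┃                  
━━━━━━━━━━━━━━━━┛                  
                                   
                                   
                                   


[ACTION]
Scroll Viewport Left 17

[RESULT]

        ┃ CheckboxTree         ┃   
        ┠──────────────────────┨   
┏━━━━━━━┃>[-] workspace/       ┃   
┃ Circui┃   [ ] index.txt      ┃   
┠───────┃   [ ] logger.c       ┃   
┃   0 1 ┃   [ ] utils.html     ┃   
┃0  [G] ┃   [ ] config.md      ┃   
┃       ┃   [ ] router.html    ┃   
┃1   ·  ┗━━━━━━━━━━━━━━━━━━━━━━┛   
┃    │               ┃             
┃2   ·   G           ┃             
┗━━━━━━━━━━━━━━━━━━━━┛             
                                   
                                   
                                   


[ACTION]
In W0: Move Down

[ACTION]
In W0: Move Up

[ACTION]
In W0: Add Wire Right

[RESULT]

        ┃ CheckboxTree         ┃   
        ┠──────────────────────┨   
┏━━━━━━━┃>[-] workspace/       ┃   
┃ Circui┃   [ ] index.txt      ┃   
┠───────┃   [ ] logger.c       ┃   
┃   0 1 ┃   [ ] utils.html     ┃   
┃0  [G]─┃   [ ] config.md      ┃   
┃       ┃   [ ] router.html    ┃   
┃1   ·  ┗━━━━━━━━━━━━━━━━━━━━━━┛   
┃    │               ┃             
┃2   ·   G           ┃             
┗━━━━━━━━━━━━━━━━━━━━┛             
                                   
                                   
                                   


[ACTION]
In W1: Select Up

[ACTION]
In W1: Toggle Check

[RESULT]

        ┃ CheckboxTree         ┃   
        ┠──────────────────────┨   
┏━━━━━━━┃>[x] workspace/       ┃   
┃ Circui┃   [x] index.txt      ┃   
┠───────┃   [x] logger.c       ┃   
┃   0 1 ┃   [x] utils.html     ┃   
┃0  [G]─┃   [x] config.md      ┃   
┃       ┃   [x] router.html    ┃   
┃1   ·  ┗━━━━━━━━━━━━━━━━━━━━━━┛   
┃    │               ┃             
┃2   ·   G           ┃             
┗━━━━━━━━━━━━━━━━━━━━┛             
                                   
                                   
                                   
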